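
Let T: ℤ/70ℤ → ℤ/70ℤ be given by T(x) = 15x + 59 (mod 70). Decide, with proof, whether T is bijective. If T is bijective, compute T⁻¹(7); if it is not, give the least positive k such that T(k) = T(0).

Recall that injectivity means: for all x_1, x_2 in the domain, T(x_1) = T(x_2) implies x_1 = x_2.
We have gcd(15, 70) = 5 > 1. Taking x_1 = 0 and x_2 = 14: T(0) = 59 and T(14) = 15·14 + 59 = 269 ≡ 59 (mod 70).
So T(0) = T(14) while 0 ≠ 14, so T is not injective, hence not bijective.
Since T is not bijective, we find the least positive k with T(k) = T(0): this means 15k ≡ 0 (mod 70), i.e. 70 ∣ 15k. Since gcd(15, 70) = 5, dividing through by 5 this holds exactly when 14 ∣ 3k, and as gcd(3, 14) = 1, exactly when 14 ∣ k.
The smallest positive such k is 14.

14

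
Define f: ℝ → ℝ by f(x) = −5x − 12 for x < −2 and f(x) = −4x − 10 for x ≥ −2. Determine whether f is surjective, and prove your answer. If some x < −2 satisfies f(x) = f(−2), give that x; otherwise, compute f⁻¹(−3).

Both pieces are strictly decreasing (slopes −5 and −4), so each is injective on its own interval.
The left piece maps (−∞, −2) onto (−2, ∞); the right piece maps [−2, ∞) onto (−∞, −2].
These images together cover ℝ, so f is surjective.
Because the two images are disjoint, no x < −2 has f(x) = f(−2), so we compute f⁻¹(−3): −3 lies in (−∞, −2], so solve −4x − 10 = −3: x = (−3 + 10)/(−4) = −7/4.

-7/4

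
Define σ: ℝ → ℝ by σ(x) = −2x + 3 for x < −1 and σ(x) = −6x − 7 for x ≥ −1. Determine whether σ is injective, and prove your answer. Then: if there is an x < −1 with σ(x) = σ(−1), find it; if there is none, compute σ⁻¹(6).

-3/2

Both pieces are strictly decreasing (slopes −2 and −6), so each is injective on its own interval.
The left piece maps (−∞, −1) onto (5, ∞); the right piece maps [−1, ∞) onto (−∞, −1].
These images are disjoint, so no value is attained by both pieces. Therefore σ is injective.
Because the two images are disjoint, no x < −1 has σ(x) = σ(−1), so we compute σ⁻¹(6): 6 lies in (5, ∞), so solve −2x + 3 = 6: x = (6 − 3)/(−2) = −3/2.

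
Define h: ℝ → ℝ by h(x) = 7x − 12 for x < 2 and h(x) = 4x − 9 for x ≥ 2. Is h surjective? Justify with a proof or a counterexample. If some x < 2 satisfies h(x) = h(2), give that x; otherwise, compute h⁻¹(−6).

Both pieces are strictly increasing (slopes 7 and 4), so each is injective on its own interval.
The left piece maps (−∞, 2) onto (−∞, 2); the right piece maps [2, ∞) onto [−1, ∞).
The union (−∞, 2) ∪ [−1, ∞) covers ℝ, so h is surjective.
For the follow-up: the images overlap, so an x < 2 with h(x) = h(2) exists. h(2) = −1; solving 7x − 12 = −1 for x < 2 gives x = (−1 + 12)/7 = 11/7.

11/7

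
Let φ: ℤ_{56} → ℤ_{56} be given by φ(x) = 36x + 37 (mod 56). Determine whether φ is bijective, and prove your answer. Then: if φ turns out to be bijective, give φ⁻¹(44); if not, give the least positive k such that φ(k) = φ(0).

By definition, φ is injective if φ(x_1) = φ(x_2) implies x_1 = x_2.
We have gcd(36, 56) = 4 > 1. Taking x_1 = 0 and x_2 = 14: φ(0) = 37 and φ(14) = 36·14 + 37 = 541 ≡ 37 (mod 56).
So φ(0) = φ(14) while 0 ≠ 14, thus φ is not injective, hence not bijective.
Since φ is not bijective, we find the least positive k with φ(k) = φ(0): this means 36k ≡ 0 (mod 56), i.e. 56 ∣ 36k. Since gcd(36, 56) = 4, dividing through by 4 this holds exactly when 14 ∣ 9k, and as gcd(9, 14) = 1, exactly when 14 ∣ k.
The smallest positive such k is 14.

14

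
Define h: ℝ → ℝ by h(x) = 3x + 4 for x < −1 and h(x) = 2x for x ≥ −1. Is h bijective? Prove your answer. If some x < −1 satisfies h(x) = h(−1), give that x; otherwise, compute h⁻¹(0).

Both pieces are strictly increasing (slopes 3 and 2), so each is injective on its own interval.
The left piece maps (−∞, −1) onto (−∞, 1); the right piece maps [−1, ∞) onto [−2, ∞).
These images overlap. In particular h(−1) = −2 (right piece), and solving 3x + 4 = −2 on the left piece gives x = −2 < −1.
So h(−2) = h(−1) with −2 ≠ −1, and h is not injective, hence not bijective. This x = −2 is the requested value below −1.

-2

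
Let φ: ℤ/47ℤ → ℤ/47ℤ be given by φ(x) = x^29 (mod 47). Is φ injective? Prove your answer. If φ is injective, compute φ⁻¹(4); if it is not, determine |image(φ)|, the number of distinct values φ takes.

Since 47 is prime, the nonzero elements of ℤ/47ℤ form a cyclic group of order 46.
As gcd(29, 46) = 1, raising to the 29th power is a bijection on this group: if x_1^29 ≡ x_2^29 then (x_1x_2^{−1})^29 = 1, and the only element of order dividing gcd(29, 46) = 1 is 1, so x_1 = x_2.
With φ(0) = 0 this makes φ injective on all of ℤ/47ℤ, hence bijective (finite equal-size domain and codomain). In particular φ is injective.
Since φ is injective, we find the preimage of 4. The inverse of x ↦ x^29 on (ℤ/47ℤ)^× is x ↦ x^27, because 29·27 = 783 = 17·46 + 1 ≡ 1 (mod 46) and x^{46} = 1 for x ≠ 0 (Fermat). So φ⁻¹(4) = 4^27 mod 47.
Repeated squaring mod 47: 4^1 ≡ 4, 4^2 ≡ 4² = 16, 4^4 ≡ 16² = 256 ≡ 21, 4^8 ≡ 21² = 441 ≡ 18, 4^16 ≡ 18² = 324 ≡ 42. Since 27 = 16 + 8 + 2 + 1, 4^27 ≡ 42·18·16·4: 42·18 = 756 ≡ 4, then 4·16 = 64 ≡ 17, then 17·4 = 68 ≡ 21. So 4^27 ≡ 21 (mod 47).
Hence φ⁻¹(4) = 21.

21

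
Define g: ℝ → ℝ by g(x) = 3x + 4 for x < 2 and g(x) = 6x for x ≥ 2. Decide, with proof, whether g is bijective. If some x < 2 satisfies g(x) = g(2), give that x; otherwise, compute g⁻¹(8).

4/3

Both pieces are strictly increasing (slopes 3 and 6), so each is injective on its own interval.
The left piece maps (−∞, 2) onto (−∞, 10); the right piece maps [2, ∞) onto [12, ∞).
The images leave a gap (10 has no preimage), so g is not surjective, hence not bijective.
Because the two images are disjoint, no x < 2 has g(x) = g(2), so we compute g⁻¹(8): 8 lies in (−∞, 10), so solve 3x + 4 = 8: x = (8 − 4)/3 = 4/3.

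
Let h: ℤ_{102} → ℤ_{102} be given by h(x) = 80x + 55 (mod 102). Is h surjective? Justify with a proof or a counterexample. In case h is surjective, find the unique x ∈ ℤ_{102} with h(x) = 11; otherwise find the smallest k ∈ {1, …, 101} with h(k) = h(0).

Recall: h is surjective if every y in the codomain equals h(x) for some x in the domain.
Since gcd(80, 102) = 2, we have 80x ≡ 0 (mod 2) for all x, so h(x) ≡ 1 (mod 2).
But 0 ≢ 1 (mod 2), so 0 ∈ ℤ_{102} has no preimage. So h is not surjective.
Since h is not surjective, we find the least positive k with h(k) = h(0): this means 80k ≡ 0 (mod 102), i.e. 102 ∣ 80k. Since gcd(80, 102) = 2, dividing through by 2 this holds exactly when 51 ∣ 40k, and as gcd(40, 51) = 1, exactly when 51 ∣ k.
The smallest positive such k is 51.

51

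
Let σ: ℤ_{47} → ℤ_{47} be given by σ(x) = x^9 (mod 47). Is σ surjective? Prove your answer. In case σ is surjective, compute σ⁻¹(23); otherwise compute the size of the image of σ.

Since 47 is prime, the nonzero elements of ℤ_{47} form a cyclic group of order 46.
As gcd(9, 46) = 1, raising to the 9th power is a bijection on this group: if s^9 ≡ t^9 then (st^{−1})^9 = 1, and the only element of order dividing gcd(9, 46) = 1 is 1, so s = t.
With σ(0) = 0 this makes σ injective on all of ℤ_{47}, hence bijective (finite equal-size domain and codomain). In particular σ is surjective.
Since σ is surjective, we find the preimage of 23. The inverse of x ↦ x^9 on (ℤ_{47})^× is x ↦ x^41, because 9·41 = 369 = 8·46 + 1 ≡ 1 (mod 46) and x^{46} = 1 for x ≠ 0 (Fermat). So σ⁻¹(23) = 23^41 mod 47.
Repeated squaring mod 47: 23^1 ≡ 23, 23^2 ≡ 23² = 529 ≡ 12, 23^4 ≡ 12² = 144 ≡ 3, 23^8 ≡ 3² = 9, 23^16 ≡ 9² = 81 ≡ 34, 23^32 ≡ 34² = 1156 ≡ 28. Since 41 = 32 + 8 + 1, 23^41 ≡ 28·9·23: 28·9 = 252 ≡ 17, then 17·23 = 391 ≡ 15. So 23^41 ≡ 15 (mod 47).
Hence σ⁻¹(23) = 15.

15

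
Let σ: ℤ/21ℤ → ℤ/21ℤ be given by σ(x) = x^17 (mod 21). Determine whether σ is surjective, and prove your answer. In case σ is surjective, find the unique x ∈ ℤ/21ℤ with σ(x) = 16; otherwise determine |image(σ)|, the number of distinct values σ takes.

Computing x^17 mod 21 for each x (by repeated squaring, reducing mod 21 at every step), the values σ(0), σ(1), …, σ(20) are: 0, 1, 11, 12, 16, 17, 6, 7, 8, 18, 19, 2, 3, 13, 14, 15, 4, 5, 9, 10, 20.
Every element of ℤ/21ℤ appears exactly once in this list, so σ is a bijection, and in particular surjective.
Since σ is surjective, we read off the preimage of 16 from the same table: σ(4) = 16, so σ⁻¹(16) = 4.

4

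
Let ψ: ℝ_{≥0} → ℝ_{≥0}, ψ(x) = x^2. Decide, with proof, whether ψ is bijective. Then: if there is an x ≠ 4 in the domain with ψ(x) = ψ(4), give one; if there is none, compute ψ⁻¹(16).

4

On ℝ_{≥0}, x ↦ x^2 is strictly increasing (injective) and for any y ∈ ℝ_{≥0} the 2nd root y^{1/2} lies in ℝ_{≥0} (surjective). So ψ is bijective.
Since x ↦ x^2 is strictly increasing on ℝ_{≥0}, it is injective there, so no x ≠ 4 in the domain has ψ(x) = ψ(4). We therefore compute ψ⁻¹(16) = 16^{1/2} = 4 (indeed 4^2 = 16).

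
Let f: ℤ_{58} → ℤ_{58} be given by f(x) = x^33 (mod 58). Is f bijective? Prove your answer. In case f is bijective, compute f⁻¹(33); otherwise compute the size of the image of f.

35

Computing x^33 mod 58 for each x (by repeated squaring, reducing mod 58 at every step), the values f(0), f(1), …, f(57) are: 0, 1, 32, 11, 38, 51, 4, 45, 56, 5, 8, 43, 12, 35, 48, 39, 52, 17, 44, 21, 24, 31, 42, 25, 36, 49, 18, 55, 28, 29, 30, 3, 40, 9, 22, 33, 16, 27, 34, 37, 14, 41, 6, 19, 10, 23, 46, 15, 50, 53, 2, 13, 54, 7, 20, 47, 26, 57.
Every element of ℤ_{58} appears exactly once in this list, so f is a bijection, and in particular bijective.
Since f is bijective, we read off the preimage of 33 from the same table: f(35) = 33, so f⁻¹(33) = 35.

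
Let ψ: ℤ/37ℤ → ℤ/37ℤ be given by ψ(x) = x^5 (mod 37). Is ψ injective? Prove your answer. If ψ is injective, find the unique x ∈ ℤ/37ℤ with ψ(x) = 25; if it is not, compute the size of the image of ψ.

Since 37 is prime, the nonzero elements of ℤ/37ℤ form a cyclic group of order 36.
As gcd(5, 36) = 1, raising to the 5th power is a bijection on this group: if u^5 ≡ v^5 then (uv^{−1})^5 = 1, and the only element of order dividing gcd(5, 36) = 1 is 1, so u = v.
With ψ(0) = 0 this makes ψ injective on all of ℤ/37ℤ, hence bijective (finite equal-size domain and codomain). In particular ψ is injective.
Since ψ is injective, we find the preimage of 25. The inverse of x ↦ x^5 on (ℤ/37ℤ)^× is x ↦ x^29, because 5·29 = 145 = 4·36 + 1 ≡ 1 (mod 36) and x^{36} = 1 for x ≠ 0 (Fermat). So ψ⁻¹(25) = 25^29 mod 37.
Repeated squaring mod 37: 25^1 ≡ 25, 25^2 ≡ 25² = 625 ≡ 33, 25^4 ≡ 33² = 1089 ≡ 16, 25^8 ≡ 16² = 256 ≡ 34, 25^16 ≡ 34² = 1156 ≡ 9. Since 29 = 16 + 8 + 4 + 1, 25^29 ≡ 9·34·16·25: 9·34 = 306 ≡ 10, then 10·16 = 160 ≡ 12, then 12·25 = 300 ≡ 4. So 25^29 ≡ 4 (mod 37).
Hence ψ⁻¹(25) = 4.

4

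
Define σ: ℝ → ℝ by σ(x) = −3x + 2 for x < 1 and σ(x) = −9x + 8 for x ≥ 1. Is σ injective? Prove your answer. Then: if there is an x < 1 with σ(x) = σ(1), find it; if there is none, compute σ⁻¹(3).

-1/3

Both pieces are strictly decreasing (slopes −3 and −9), so each is injective on its own interval.
The left piece maps (−∞, 1) onto (−1, ∞); the right piece maps [1, ∞) onto (−∞, −1].
These images are disjoint, so no value is attained by both pieces. Therefore σ is injective.
Because the two images are disjoint, no x < 1 has σ(x) = σ(1), so we compute σ⁻¹(3): 3 lies in (−1, ∞), so solve −3x + 2 = 3: x = (3 − 2)/(−3) = −1/3.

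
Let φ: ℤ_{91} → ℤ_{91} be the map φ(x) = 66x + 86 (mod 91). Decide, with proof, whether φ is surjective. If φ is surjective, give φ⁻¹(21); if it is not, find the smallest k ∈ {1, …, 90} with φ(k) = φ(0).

39

Recall: surjectivity means every element of the codomain has a preimage under φ.
Since gcd(66, 91) = 1, 66 is invertible modulo 91. Euclid's algorithm: 91 = 1·66 + 25, 66 = 2·25 + 16, 25 = 1·16 + 9, 16 = 1·9 + 7, 9 = 1·7 + 2, 7 = 3·2 + 1; back-substituting gives 1 = 40·66 − 29·91, so 66⁻¹ ≡ 40 (mod 91).
For any y ∈ ℤ_{91}, x = 40(y − 86) mod 91 satisfies φ(x) = 66·40(y − 86) + 86 ≡ y (since 66·40 ≡ 1 mod 91). So every y has a preimage.
Therefore φ is surjective.
Since φ is surjective, we find φ⁻¹(21): we need 66x ≡ 21 − 86 ≡ 26 (mod 91). Using 66⁻¹ = 40: x ≡ 40·26 = 1040 = 11·91 + 39, so x = 39.
Check: φ(39) = 66·39 + 86 = 2660 = 29·91 + 21 ≡ 21 (mod 91).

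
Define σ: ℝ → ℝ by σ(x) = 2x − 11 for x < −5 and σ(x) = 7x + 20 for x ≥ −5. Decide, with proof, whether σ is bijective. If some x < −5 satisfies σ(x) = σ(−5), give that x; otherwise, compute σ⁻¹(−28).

Both pieces are strictly increasing (slopes 2 and 7), so each is injective on its own interval.
The left piece maps (−∞, −5) onto (−∞, −21); the right piece maps [−5, ∞) onto [−15, ∞).
The images leave a gap (−21 has no preimage), so σ is not surjective, hence not bijective.
Because the two images are disjoint, no x < −5 has σ(x) = σ(−5), so we compute σ⁻¹(−28): −28 lies in (−∞, −21), so solve 2x − 11 = −28: x = (−28 + 11)/2 = −17/2.

-17/2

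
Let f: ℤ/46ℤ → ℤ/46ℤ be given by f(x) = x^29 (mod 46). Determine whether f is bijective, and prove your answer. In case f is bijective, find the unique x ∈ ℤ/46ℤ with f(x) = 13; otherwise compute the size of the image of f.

Computing x^29 mod 46 for each x (by repeated squaring, reducing mod 46 at every step), the values f(0), f(1), …, f(45) are: 0, 1, 36, 25, 8, 17, 26, 5, 12, 27, 14, 7, 16, 9, 42, 11, 18, 43, 6, 15, 44, 33, 22, 23, 24, 13, 2, 31, 40, 3, 28, 35, 4, 37, 30, 39, 32, 19, 34, 41, 20, 29, 38, 21, 10, 45.
Every element of ℤ/46ℤ appears exactly once in this list, so f is a bijection, and in particular bijective.
Since f is bijective, we read off the preimage of 13 from the same table: f(25) = 13, so f⁻¹(13) = 25.

25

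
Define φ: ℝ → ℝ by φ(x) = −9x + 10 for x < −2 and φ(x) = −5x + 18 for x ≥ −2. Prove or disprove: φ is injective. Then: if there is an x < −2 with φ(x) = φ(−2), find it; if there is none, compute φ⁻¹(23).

-1

Both pieces are strictly decreasing (slopes −9 and −5), so each is injective on its own interval.
The left piece maps (−∞, −2) onto (28, ∞); the right piece maps [−2, ∞) onto (−∞, 28].
These images are disjoint, so no value is attained by both pieces. Therefore φ is injective.
Because the two images are disjoint, no x < −2 has φ(x) = φ(−2), so we compute φ⁻¹(23): 23 lies in (−∞, 28], so solve −5x + 18 = 23: x = (23 − 18)/(−5) = −1.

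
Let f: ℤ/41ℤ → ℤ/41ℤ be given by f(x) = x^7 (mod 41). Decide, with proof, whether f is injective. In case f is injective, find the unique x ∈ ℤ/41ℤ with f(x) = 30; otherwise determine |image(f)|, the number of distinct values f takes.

Since 41 is prime, the nonzero elements of ℤ/41ℤ form a cyclic group of order 40.
As gcd(7, 40) = 1, raising to the 7th power is a bijection on this group: if x_1^7 ≡ x_2^7 then (x_1x_2^{−1})^7 = 1, and the only element of order dividing gcd(7, 40) = 1 is 1, so x_1 = x_2.
With f(0) = 0 this makes f injective on all of ℤ/41ℤ, hence bijective (finite equal-size domain and codomain). In particular f is injective.
Since f is injective, we find the preimage of 30. The inverse of x ↦ x^7 on (ℤ/41ℤ)^× is x ↦ x^23, because 7·23 = 161 = 4·40 + 1 ≡ 1 (mod 40) and x^{40} = 1 for x ≠ 0 (Fermat). So f⁻¹(30) = 30^23 mod 41.
Repeated squaring mod 41: 30^1 ≡ 30, 30^2 ≡ 30² = 900 ≡ 39, 30^4 ≡ 39² = 1521 ≡ 4, 30^8 ≡ 4² = 16, 30^16 ≡ 16² = 256 ≡ 10. Since 23 = 16 + 4 + 2 + 1, 30^23 ≡ 10·4·39·30: 10·4 = 40, then 40·39 = 1560 ≡ 2, then 2·30 = 60 ≡ 19. So 30^23 ≡ 19 (mod 41).
Hence f⁻¹(30) = 19.

19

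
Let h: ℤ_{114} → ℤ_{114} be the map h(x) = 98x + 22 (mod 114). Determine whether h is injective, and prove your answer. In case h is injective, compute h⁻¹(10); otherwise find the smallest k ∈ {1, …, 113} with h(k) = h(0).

57

Recall that injectivity means: for all a, b in the domain, h(a) = h(b) implies a = b.
We have gcd(98, 114) = 2 > 1. Taking a = 0 and b = 57: h(0) = 22 and h(57) = 98·57 + 22 = 5608 ≡ 22 (mod 114).
So h(0) = h(57) while 0 ≠ 57, so h is not injective.
Since h is not injective, we find the least positive k with h(k) = h(0): this means 98k ≡ 0 (mod 114), i.e. 114 ∣ 98k. Since gcd(98, 114) = 2, dividing through by 2 this holds exactly when 57 ∣ 49k, and as gcd(49, 57) = 1, exactly when 57 ∣ k.
The smallest positive such k is 57.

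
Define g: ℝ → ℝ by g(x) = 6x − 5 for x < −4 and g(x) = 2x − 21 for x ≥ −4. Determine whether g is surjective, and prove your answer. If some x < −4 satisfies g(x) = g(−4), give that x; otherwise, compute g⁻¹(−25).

Both pieces are strictly increasing (slopes 6 and 2), so each is injective on its own interval.
The left piece maps (−∞, −4) onto (−∞, −29); the right piece maps [−4, ∞) onto [−29, ∞).
These images together cover ℝ, so g is surjective.
Because the two images are disjoint, no x < −4 has g(x) = g(−4), so we compute g⁻¹(−25): −25 lies in [−29, ∞), so solve 2x − 21 = −25: x = (−25 + 21)/2 = −2.

-2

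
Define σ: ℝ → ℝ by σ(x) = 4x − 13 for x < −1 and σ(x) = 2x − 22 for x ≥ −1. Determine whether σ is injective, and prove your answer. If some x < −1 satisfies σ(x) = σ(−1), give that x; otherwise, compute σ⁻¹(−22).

Both pieces are strictly increasing (slopes 4 and 2), so each is injective on its own interval.
The left piece maps (−∞, −1) onto (−∞, −17); the right piece maps [−1, ∞) onto [−24, ∞).
These images overlap. In particular σ(−1) = −24 (right piece), and solving 4x − 13 = −24 on the left piece gives x = −11/4 < −1.
So σ(−11/4) = σ(−1) with −11/4 ≠ −1, and σ is not injective. This x = −11/4 is the requested value below −1.

-11/4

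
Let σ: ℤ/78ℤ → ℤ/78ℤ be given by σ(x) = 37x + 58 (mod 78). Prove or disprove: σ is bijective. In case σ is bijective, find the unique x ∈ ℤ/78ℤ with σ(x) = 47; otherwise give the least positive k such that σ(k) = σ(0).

If σ(a) = σ(b), then 37a ≡ 37b (mod 78). Because gcd(37, 78) = 1, we may cancel 37 to get a ≡ b (mod 78).
We now compute 37⁻¹ mod 78 explicitly. Euclid's algorithm: 78 = 2·37 + 4, 37 = 9·4 + 1; back-substituting gives 1 = 19·37 − 9·78, so 37⁻¹ ≡ 19 (mod 78).
Then y ↦ 19(y − 58) is a two-sided inverse to σ, so every y ∈ ℤ/78ℤ has a preimage.
Therefore σ is bijective.
Since σ is bijective, we find σ⁻¹(47): we need 37x ≡ 47 − 58 ≡ 67 (mod 78). Using 37⁻¹ = 19: x ≡ 19·67 = 1273 = 16·78 + 25, so x = 25.
Check: σ(25) = 37·25 + 58 = 983 = 12·78 + 47 ≡ 47 (mod 78).

25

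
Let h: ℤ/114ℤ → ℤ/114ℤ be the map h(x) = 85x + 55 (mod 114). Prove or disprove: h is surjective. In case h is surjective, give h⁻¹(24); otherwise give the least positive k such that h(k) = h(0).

5

Since gcd(85, 114) = 1, 85 is invertible modulo 114. Euclid's algorithm: 114 = 1·85 + 29, 85 = 2·29 + 27, 29 = 1·27 + 2, 27 = 13·2 + 1; back-substituting gives 1 = 55·85 − 41·114, so 85⁻¹ ≡ 55 (mod 114).
For any y ∈ ℤ/114ℤ, x = 55(y − 55) mod 114 satisfies h(x) = 85·55(y − 55) + 55 ≡ y (since 85·55 ≡ 1 mod 114). So every y has a preimage.
So h is surjective.
Since h is surjective, we find h⁻¹(24): we need 85x ≡ 24 − 55 ≡ 83 (mod 114). Using 85⁻¹ = 55: x ≡ 55·83 = 4565 = 40·114 + 5, so x = 5.
Check: h(5) = 85·5 + 55 = 480 = 4·114 + 24 ≡ 24 (mod 114).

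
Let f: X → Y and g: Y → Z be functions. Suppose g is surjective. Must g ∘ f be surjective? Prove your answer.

not surjective

No. Take X = {0}, Y = Z = {0, 1, 2}, f(0) = 0, and g = identity (surjective).
Then (g ∘ f)(0) = 0, and 2 ∈ Z has no preimage under g ∘ f, so g ∘ f is not surjective.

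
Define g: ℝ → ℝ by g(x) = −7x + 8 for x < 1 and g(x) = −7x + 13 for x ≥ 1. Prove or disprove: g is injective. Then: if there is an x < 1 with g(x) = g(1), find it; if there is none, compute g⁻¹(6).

2/7

Both pieces are strictly decreasing (slopes −7 and −7), so each is injective on its own interval.
The left piece maps (−∞, 1) onto (1, ∞); the right piece maps [1, ∞) onto (−∞, 6].
These images overlap. In particular g(1) = 6 (right piece), and solving −7x + 8 = 6 on the left piece gives x = 2/7 < 1.
So g(2/7) = g(1) with 2/7 ≠ 1, and g is not injective. This x = 2/7 is the requested value below 1.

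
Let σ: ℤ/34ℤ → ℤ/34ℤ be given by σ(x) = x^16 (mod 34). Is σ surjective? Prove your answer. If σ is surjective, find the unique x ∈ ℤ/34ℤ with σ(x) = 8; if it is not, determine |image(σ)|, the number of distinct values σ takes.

4

σ(1) = 1^16 = 1.
σ(3): Repeated squaring mod 34: 3^1 ≡ 3, 3^2 ≡ 3² = 9, 3^4 ≡ 9² = 81 ≡ 13, 3^8 ≡ 13² = 169 ≡ 33, 3^16 ≡ 33² = 1089 ≡ 1. So 3^16 ≡ 1 (mod 34).
So σ(1) = σ(3) = 1 while 1 ≠ 3, therefore σ is not injective.
A non-injective map from the 34-element set ℤ/34ℤ to itself takes at most 33 distinct values, so it cannot be surjective. So σ is not surjective.
Since σ is not surjective, we determine |image(σ)|. Computing x^16 mod 34 for each x (by repeated squaring, reducing mod 34 at every step), the values σ(0), σ(1), …, σ(33) are: 0, 1, 18, 1, 18, 1, 18, 1, 18, 1, 18, 1, 18, 1, 18, 1, 18, 17, 18, 1, 18, 1, 18, 1, 18, 1, 18, 1, 18, 1, 18, 1, 18, 1.
The distinct values are {0, 1, 17, 18}; there are 4 of them.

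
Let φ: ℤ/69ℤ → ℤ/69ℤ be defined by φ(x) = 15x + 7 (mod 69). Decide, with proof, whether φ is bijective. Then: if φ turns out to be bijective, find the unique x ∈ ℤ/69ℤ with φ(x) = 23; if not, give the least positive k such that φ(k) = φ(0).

23

We have gcd(15, 69) = 3 > 1. Taking a = 0 and b = 23: φ(0) = 7 and φ(23) = 15·23 + 7 = 352 ≡ 7 (mod 69).
So φ(0) = φ(23) while 0 ≠ 23, therefore φ is not injective, hence not bijective.
Since φ is not bijective, we find the least positive k with φ(k) = φ(0): this means 15k ≡ 0 (mod 69), i.e. 69 ∣ 15k. Since gcd(15, 69) = 3, dividing through by 3 this holds exactly when 23 ∣ 5k, and as gcd(5, 23) = 1, exactly when 23 ∣ k.
The smallest positive such k is 23.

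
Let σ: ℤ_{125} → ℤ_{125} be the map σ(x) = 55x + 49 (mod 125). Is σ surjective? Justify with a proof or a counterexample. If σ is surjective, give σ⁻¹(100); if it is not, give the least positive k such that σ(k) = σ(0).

25

Since gcd(55, 125) = 5, we have 55x ≡ 0 (mod 5) for all x, so σ(x) ≡ 4 (mod 5).
But 0 ≢ 4 (mod 5), so 0 ∈ ℤ_{125} has no preimage. Thus σ is not surjective.
Since σ is not surjective, we find the least positive k with σ(k) = σ(0): this means 55k ≡ 0 (mod 125), i.e. 125 ∣ 55k. Since gcd(55, 125) = 5, dividing through by 5 this holds exactly when 25 ∣ 11k, and as gcd(11, 25) = 1, exactly when 25 ∣ k.
The smallest positive such k is 25.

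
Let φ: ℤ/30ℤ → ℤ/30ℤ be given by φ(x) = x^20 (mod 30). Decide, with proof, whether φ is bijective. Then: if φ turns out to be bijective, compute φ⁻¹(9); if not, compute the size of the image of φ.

8

φ(2): Repeated squaring mod 30: 2^1 ≡ 2, 2^2 ≡ 2² = 4, 2^4 ≡ 4² = 16, 2^8 ≡ 16² = 256 ≡ 16, 2^16 ≡ 16² = 256 ≡ 16. Since 20 = 16 + 4, 2^20 ≡ 16·16: 16·16 = 256 ≡ 16. So 2^20 ≡ 16 (mod 30).
φ(4): Repeated squaring mod 30: 4^1 ≡ 4, 4^2 ≡ 4² = 16, 4^4 ≡ 16² = 256 ≡ 16, 4^8 ≡ 16² = 256 ≡ 16, 4^16 ≡ 16² = 256 ≡ 16. Since 20 = 16 + 4, 4^20 ≡ 16·16: 16·16 = 256 ≡ 16. So 4^20 ≡ 16 (mod 30).
So φ(2) = φ(4) = 16 while 2 ≠ 4, therefore φ is not injective, hence not bijective.
Since φ is not bijective, we determine |image(φ)|. Computing x^20 mod 30 for each x (by repeated squaring, reducing mod 30 at every step), the values φ(0), φ(1), …, φ(29) are: 0, 1, 16, 21, 16, 25, 6, 1, 16, 21, 10, 1, 6, 1, 16, 15, 16, 1, 6, 1, 10, 21, 16, 1, 6, 25, 16, 21, 16, 1.
The distinct values are {0, 1, 6, 10, 15, 16, 21, 25}; there are 8 of them.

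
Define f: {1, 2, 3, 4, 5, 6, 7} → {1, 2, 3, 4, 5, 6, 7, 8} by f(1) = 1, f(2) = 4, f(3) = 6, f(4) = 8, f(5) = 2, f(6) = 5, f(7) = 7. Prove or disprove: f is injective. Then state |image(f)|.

7

The values f(1), …, f(7) are 1, 4, 6, 8, 2, 5, 7 — all distinct.
So f(a) = f(b) only when a = b, and f is injective.
The image of f is {1, 2, 4, 5, 6, 7, 8}, which has 7 elements.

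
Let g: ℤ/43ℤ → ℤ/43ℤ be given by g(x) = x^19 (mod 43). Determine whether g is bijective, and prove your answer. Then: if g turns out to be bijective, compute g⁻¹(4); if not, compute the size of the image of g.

Since 43 is prime, the nonzero elements of ℤ/43ℤ form a cyclic group of order 42.
As gcd(19, 42) = 1, raising to the 19th power is a bijection on this group: if u^19 ≡ v^19 then (uv^{−1})^19 = 1, and the only element of order dividing gcd(19, 42) = 1 is 1, so u = v.
With g(0) = 0 this makes g injective on all of ℤ/43ℤ, hence bijective (finite equal-size domain and codomain). In particular g is bijective.
Since g is bijective, we find the preimage of 4. The inverse of x ↦ x^19 on (ℤ/43ℤ)^× is x ↦ x^31, because 19·31 = 589 = 14·42 + 1 ≡ 1 (mod 42) and x^{42} = 1 for x ≠ 0 (Fermat). So g⁻¹(4) = 4^31 mod 43.
Repeated squaring mod 43: 4^1 ≡ 4, 4^2 ≡ 4² = 16, 4^4 ≡ 16² = 256 ≡ 41, 4^8 ≡ 41² = 1681 ≡ 4, 4^16 ≡ 4² = 16. Since 31 = 16 + 8 + 4 + 2 + 1, 4^31 ≡ 16·4·41·16·4: 16·4 = 64 ≡ 21, then 21·41 = 861 ≡ 1, then 1·16 = 16, then 16·4 = 64 ≡ 21. So 4^31 ≡ 21 (mod 43).
Hence g⁻¹(4) = 21.

21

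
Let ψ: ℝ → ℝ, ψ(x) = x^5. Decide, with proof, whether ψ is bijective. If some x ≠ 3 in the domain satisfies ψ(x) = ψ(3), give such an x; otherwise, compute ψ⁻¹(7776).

6

On ℝ, x ↦ x^5 is strictly increasing (injective) and for any y ∈ ℝ the 5th root y^{1/5} lies in ℝ (surjective). So ψ is bijective.
Since x ↦ x^5 is strictly increasing on ℝ, it is injective there, so no x ≠ 3 in the domain has ψ(x) = ψ(3). We therefore compute ψ⁻¹(7776) = 7776^{1/5} = 6 (indeed 6^5 = 7776).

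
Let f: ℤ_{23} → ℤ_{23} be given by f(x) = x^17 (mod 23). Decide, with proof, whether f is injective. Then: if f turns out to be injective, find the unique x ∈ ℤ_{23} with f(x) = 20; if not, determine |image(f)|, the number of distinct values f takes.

14

Since 23 is prime, the nonzero elements of ℤ_{23} form a cyclic group of order 22.
As gcd(17, 22) = 1, raising to the 17th power is a bijection on this group: if a^17 ≡ b^17 then (ab^{−1})^17 = 1, and the only element of order dividing gcd(17, 22) = 1 is 1, so a = b.
With f(0) = 0 this makes f injective on all of ℤ_{23}, hence bijective (finite equal-size domain and codomain). In particular f is injective.
Since f is injective, we find the preimage of 20. The inverse of x ↦ x^17 on (ℤ_{23})^× is x ↦ x^13, because 17·13 = 221 = 10·22 + 1 ≡ 1 (mod 22) and x^{22} = 1 for x ≠ 0 (Fermat). So f⁻¹(20) = 20^13 mod 23.
Repeated squaring mod 23: 20^1 ≡ 20, 20^2 ≡ 20² = 400 ≡ 9, 20^4 ≡ 9² = 81 ≡ 12, 20^8 ≡ 12² = 144 ≡ 6. Since 13 = 8 + 4 + 1, 20^13 ≡ 6·12·20: 6·12 = 72 ≡ 3, then 3·20 = 60 ≡ 14. So 20^13 ≡ 14 (mod 23).
Hence f⁻¹(20) = 14.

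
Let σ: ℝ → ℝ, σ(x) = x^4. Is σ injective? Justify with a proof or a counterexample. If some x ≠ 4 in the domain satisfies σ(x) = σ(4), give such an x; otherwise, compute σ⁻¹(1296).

σ(4) = 256 = (−4)^4 = σ(−4) (since 4 is even), with 4 ≠ −4. So σ is not injective.
For the follow-up, such an x exists: taking x = −4 ∈ ℝ gives σ(−4) = 256 = σ(4) with −4 ≠ 4.

-4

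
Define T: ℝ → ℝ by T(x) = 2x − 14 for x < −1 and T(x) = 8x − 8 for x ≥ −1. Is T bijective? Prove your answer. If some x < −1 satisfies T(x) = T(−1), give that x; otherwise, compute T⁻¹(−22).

-4

Both pieces are strictly increasing (slopes 2 and 8), so each is injective on its own interval.
The left piece maps (−∞, −1) onto (−∞, −16); the right piece maps [−1, ∞) onto [−16, ∞).
Since −16 = −16, the images partition ℝ: T is injective and surjective, hence bijective.
Because the two images are disjoint, no x < −1 has T(x) = T(−1), so we compute T⁻¹(−22): −22 lies in (−∞, −16), so solve 2x − 14 = −22: x = (−22 + 14)/2 = −4.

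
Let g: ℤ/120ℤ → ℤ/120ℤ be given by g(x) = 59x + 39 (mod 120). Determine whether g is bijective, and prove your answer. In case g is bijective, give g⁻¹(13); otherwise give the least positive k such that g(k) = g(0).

If g(u) = g(v), then 59u ≡ 59v (mod 120). Because gcd(59, 120) = 1, we may cancel 59 to get u ≡ v (mod 120).
We now compute 59⁻¹ mod 120 explicitly. Euclid's algorithm: 120 = 2·59 + 2, 59 = 29·2 + 1; back-substituting gives 1 = 59·59 − 29·120, so 59⁻¹ ≡ 59 (mod 120).
For any y ∈ ℤ/120ℤ, x = 59(y − 39) mod 120 satisfies g(x) = 59·59(y − 39) + 39 ≡ y (since 59·59 ≡ 1 mod 120). So every y has a preimage.
Therefore g is bijective.
Since g is bijective, we compute g⁻¹(13): solve 59x + 39 ≡ 13 (mod 120), i.e. 59x ≡ 94 (mod 120).
Multiplying by 59⁻¹ = 59 gives x ≡ 59·94 = 5546 = 46·120 + 26 ≡ 26 (mod 120).
Check: g(26) = 59·26 + 39 = 1573 = 13·120 + 13 ≡ 13 (mod 120).

26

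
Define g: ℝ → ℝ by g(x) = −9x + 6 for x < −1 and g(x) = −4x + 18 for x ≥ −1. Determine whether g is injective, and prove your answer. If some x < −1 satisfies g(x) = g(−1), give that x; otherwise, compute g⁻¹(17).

-16/9

Both pieces are strictly decreasing (slopes −9 and −4), so each is injective on its own interval.
The left piece maps (−∞, −1) onto (15, ∞); the right piece maps [−1, ∞) onto (−∞, 22].
These images overlap. In particular g(−1) = 22 (right piece), and solving −9x + 6 = 22 on the left piece gives x = −16/9 < −1.
So g(−16/9) = g(−1) with −16/9 ≠ −1, and g is not injective. This x = −16/9 is the requested value below −1.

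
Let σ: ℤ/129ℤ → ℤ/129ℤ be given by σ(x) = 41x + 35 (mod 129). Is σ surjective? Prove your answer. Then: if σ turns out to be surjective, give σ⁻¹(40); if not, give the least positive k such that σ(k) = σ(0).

19

Recall that surjectivity means every element of the codomain has a preimage under σ.
Since gcd(41, 129) = 1, 41 is invertible modulo 129. Euclid's algorithm: 129 = 3·41 + 6, 41 = 6·6 + 5, 6 = 1·5 + 1; back-substituting gives 1 = 107·41 − 34·129, so 41⁻¹ ≡ 107 (mod 129).
Then y ↦ 107(y − 35) is a two-sided inverse to σ, so every y ∈ ℤ/129ℤ has a preimage.
So σ is surjective.
Since σ is surjective, we compute σ⁻¹(40): solve 41x + 35 ≡ 40 (mod 129), i.e. 41x ≡ 5 (mod 129).
Multiplying by 41⁻¹ = 107 gives x ≡ 107·5 = 535 = 4·129 + 19 ≡ 19 (mod 129).
Check: σ(19) = 41·19 + 35 = 814 = 6·129 + 40 ≡ 40 (mod 129).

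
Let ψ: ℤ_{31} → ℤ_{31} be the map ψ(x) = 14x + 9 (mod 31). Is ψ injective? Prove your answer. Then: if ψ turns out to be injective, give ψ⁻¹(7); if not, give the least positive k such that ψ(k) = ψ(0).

If ψ(u) = ψ(v), then 14u ≡ 14v (mod 31). Because gcd(14, 31) = 1, we may cancel 14 to get u ≡ v (mod 31).
Thus ψ is injective.
We now compute 14⁻¹ mod 31 explicitly. Euclid's algorithm: 31 = 2·14 + 3, 14 = 4·3 + 2, 3 = 1·2 + 1; back-substituting gives 1 = 20·14 − 9·31, so 14⁻¹ ≡ 20 (mod 31).
Since ψ is injective, we compute ψ⁻¹(7): solve 14x + 9 ≡ 7 (mod 31), i.e. 14x ≡ 29 (mod 31).
Multiplying by 14⁻¹ = 20 gives x ≡ 20·29 = 580 = 18·31 + 22 ≡ 22 (mod 31).
Check: ψ(22) = 14·22 + 9 = 317 = 10·31 + 7 ≡ 7 (mod 31).

22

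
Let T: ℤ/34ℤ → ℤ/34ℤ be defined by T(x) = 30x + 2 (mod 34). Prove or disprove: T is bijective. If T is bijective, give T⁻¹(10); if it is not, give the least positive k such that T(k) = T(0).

We have gcd(30, 34) = 2 > 1. Taking x_1 = 0 and x_2 = 17: T(0) = 2 and T(17) = 30·17 + 2 = 512 ≡ 2 (mod 34).
So T(0) = T(17) while 0 ≠ 17, hence T is not injective, hence not bijective.
Since T is not bijective, we find the least positive k with T(k) = T(0): this means 30k ≡ 0 (mod 34), i.e. 34 ∣ 30k. Since gcd(30, 34) = 2, dividing through by 2 this holds exactly when 17 ∣ 15k, and as gcd(15, 17) = 1, exactly when 17 ∣ k.
The smallest positive such k is 17.

17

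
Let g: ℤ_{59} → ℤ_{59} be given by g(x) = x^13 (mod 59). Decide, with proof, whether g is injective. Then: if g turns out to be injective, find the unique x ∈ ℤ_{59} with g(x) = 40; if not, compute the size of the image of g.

Since 59 is prime, the nonzero elements of ℤ_{59} form a cyclic group of order 58.
As gcd(13, 58) = 1, raising to the 13th power is a bijection on this group: if a^13 ≡ b^13 then (ab^{−1})^13 = 1, and the only element of order dividing gcd(13, 58) = 1 is 1, so a = b.
With g(0) = 0 this makes g injective on all of ℤ_{59}, hence bijective (finite equal-size domain and codomain). In particular g is injective.
Since g is injective, we find the preimage of 40. The inverse of x ↦ x^13 on (ℤ_{59})^× is x ↦ x^9, because 13·9 = 117 = 2·58 + 1 ≡ 1 (mod 58) and x^{58} = 1 for x ≠ 0 (Fermat). So g⁻¹(40) = 40^9 mod 59.
Repeated squaring mod 59: 40^1 ≡ 40, 40^2 ≡ 40² = 1600 ≡ 7, 40^4 ≡ 7² = 49, 40^8 ≡ 49² = 2401 ≡ 41. Since 9 = 8 + 1, 40^9 ≡ 41·40: 41·40 = 1640 ≡ 47. So 40^9 ≡ 47 (mod 59).
Hence g⁻¹(40) = 47.

47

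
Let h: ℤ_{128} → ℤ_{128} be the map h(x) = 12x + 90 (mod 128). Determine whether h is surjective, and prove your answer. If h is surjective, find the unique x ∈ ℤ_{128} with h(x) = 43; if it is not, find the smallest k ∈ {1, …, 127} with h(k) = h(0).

32

Recall that h is surjective if every y in the codomain equals h(x) for some x in the domain.
Since gcd(12, 128) = 4, we have 12x ≡ 0 (mod 4) for all x, so h(x) ≡ 2 (mod 4).
But 0 ≢ 2 (mod 4), so 0 ∈ ℤ_{128} has no preimage. Thus h is not surjective.
Since h is not surjective, we find the least positive k with h(k) = h(0): this means 12k ≡ 0 (mod 128), i.e. 128 ∣ 12k. Since gcd(12, 128) = 4, dividing through by 4 this holds exactly when 32 ∣ 3k, and as gcd(3, 32) = 1, exactly when 32 ∣ k.
The smallest positive such k is 32.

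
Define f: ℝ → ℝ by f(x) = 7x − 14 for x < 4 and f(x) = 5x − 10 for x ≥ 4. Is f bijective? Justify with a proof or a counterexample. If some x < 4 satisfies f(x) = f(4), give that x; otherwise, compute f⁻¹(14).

Both pieces are strictly increasing (slopes 7 and 5), so each is injective on its own interval.
The left piece maps (−∞, 4) onto (−∞, 14); the right piece maps [4, ∞) onto [10, ∞).
These images overlap. In particular f(4) = 10 (right piece), and solving 7x − 14 = 10 on the left piece gives x = 24/7 < 4.
So f(24/7) = f(4) with 24/7 ≠ 4, and f is not injective, hence not bijective. This x = 24/7 is the requested value below 4.

24/7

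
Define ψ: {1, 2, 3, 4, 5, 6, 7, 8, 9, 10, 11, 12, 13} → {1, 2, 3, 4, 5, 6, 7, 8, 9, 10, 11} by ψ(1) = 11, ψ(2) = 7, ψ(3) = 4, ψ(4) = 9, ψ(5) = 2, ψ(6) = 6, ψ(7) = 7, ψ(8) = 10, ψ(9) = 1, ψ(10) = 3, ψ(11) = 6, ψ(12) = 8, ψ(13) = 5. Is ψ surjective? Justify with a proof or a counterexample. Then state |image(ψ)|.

Every element of the codomain has a preimage: 1 = ψ(9), 2 = ψ(5), 3 = ψ(10), 4 = ψ(3), 5 = ψ(13), 6 = ψ(6), 7 = ψ(2), 8 = ψ(12), 9 = ψ(4), 10 = ψ(8), 11 = ψ(1).
Therefore ψ is surjective.
The image of ψ is {1, 2, 3, 4, 5, 6, 7, 8, 9, 10, 11}, which has 11 elements.

11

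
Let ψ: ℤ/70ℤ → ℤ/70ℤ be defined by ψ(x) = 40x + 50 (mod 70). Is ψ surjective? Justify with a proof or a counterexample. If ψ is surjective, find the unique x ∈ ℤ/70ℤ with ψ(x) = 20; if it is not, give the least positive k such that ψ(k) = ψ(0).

Recall that ψ is surjective if every y in the codomain equals ψ(x) for some x in the domain.
Since gcd(40, 70) = 10, we have 40x ≡ 0 (mod 10) for all x, so ψ(x) ≡ 0 (mod 10).
But 1 ≢ 0 (mod 10), so 1 ∈ ℤ/70ℤ has no preimage. So ψ is not surjective.
Since ψ is not surjective, we find the least positive k with ψ(k) = ψ(0): this means 40k ≡ 0 (mod 70), i.e. 70 ∣ 40k. Since gcd(40, 70) = 10, dividing through by 10 this holds exactly when 7 ∣ 4k, and as gcd(4, 7) = 1, exactly when 7 ∣ k.
The smallest positive such k is 7.

7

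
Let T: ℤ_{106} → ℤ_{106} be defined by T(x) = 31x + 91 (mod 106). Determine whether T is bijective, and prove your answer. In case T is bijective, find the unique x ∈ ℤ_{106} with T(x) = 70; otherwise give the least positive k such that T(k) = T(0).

Suppose T(a) = T(b) in ℤ_{106}. Then 31a + 91 ≡ 31b + 91 (mod 106), hence 31(a − b) ≡ 0 (mod 106).
Since gcd(31, 106) = 1, 31 is invertible modulo 106, so a − b ≡ 0 (mod 106), i.e. a = b.
We now compute 31⁻¹ mod 106 explicitly. Euclid's algorithm: 106 = 3·31 + 13, 31 = 2·13 + 5, 13 = 2·5 + 3, 5 = 1·3 + 2, 3 = 1·2 + 1; back-substituting gives 1 = 65·31 − 19·106, so 31⁻¹ ≡ 65 (mod 106).
Then y ↦ 65(y − 91) is a two-sided inverse to T, so every y ∈ ℤ_{106} has a preimage.
So T is bijective.
Since T is bijective, we find T⁻¹(70): we need 31x ≡ 70 − 91 ≡ 85 (mod 106). Using 31⁻¹ = 65: x ≡ 65·85 = 5525 = 52·106 + 13, so x = 13.
Check: T(13) = 31·13 + 91 = 494 = 4·106 + 70 ≡ 70 (mod 106).

13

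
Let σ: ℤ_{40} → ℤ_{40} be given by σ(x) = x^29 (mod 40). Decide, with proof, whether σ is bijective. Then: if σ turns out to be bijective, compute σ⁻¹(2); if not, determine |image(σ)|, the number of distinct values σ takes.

σ(0) = 0^29 = 0.
σ(10): Repeated squaring mod 40: 10^1 ≡ 10, 10^2 ≡ 10² = 100 ≡ 20, 10^4 ≡ 20² = 400 ≡ 0, 10^8 ≡ 0² = 0, 10^16 ≡ 0² = 0. Since 29 = 16 + 8 + 4 + 1, 10^29 ≡ 0·0·0·10: 0·0 = 0, then 0·0 = 0, then 0·10 = 0. So 10^29 ≡ 0 (mod 40).
So σ(0) = σ(10) = 0 while 0 ≠ 10, hence σ is not injective, hence not bijective.
Since σ is not bijective, we determine |image(σ)|. Computing x^29 mod 40 for each x (by repeated squaring, reducing mod 40 at every step), the values σ(0), σ(1), …, σ(39) are: 0, 1, 32, 3, 24, 5, 16, 7, 8, 9, 0, 11, 32, 13, 24, 15, 16, 17, 8, 19, 0, 21, 32, 23, 24, 25, 16, 27, 8, 29, 0, 31, 32, 33, 24, 35, 16, 37, 8, 39.
The distinct values are {0, 1, 3, 5, 7, 8, 9, 11, 13, 15, 16, 17, 19, 21, 23, 24, 25, 27, 29, 31, 32, 33, 35, 37, 39}; there are 25 of them.

25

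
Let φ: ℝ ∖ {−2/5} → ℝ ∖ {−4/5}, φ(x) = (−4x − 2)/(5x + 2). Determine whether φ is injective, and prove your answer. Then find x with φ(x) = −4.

-3/8

Suppose φ(u) = φ(v). Cross-multiplying: (−4u − 2)(5v + 2) = (−4v − 2)(5u + 2).
Expanding both sides and cancelling the symmetric terms leaves 2·(u − v) = 0. Since 2 ≠ 0, u = v. Therefore φ is injective.
Solving φ(x) = −4: cross-multiplying gives −4x − 2 = −4(5x + 2), which rearranges to 16x = −6, so x = −3/8.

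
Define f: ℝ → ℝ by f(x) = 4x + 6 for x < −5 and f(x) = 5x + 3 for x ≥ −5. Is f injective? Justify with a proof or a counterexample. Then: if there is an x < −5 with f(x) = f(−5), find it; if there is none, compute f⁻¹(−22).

-7

Both pieces are strictly increasing (slopes 4 and 5), so each is injective on its own interval.
The left piece maps (−∞, −5) onto (−∞, −14); the right piece maps [−5, ∞) onto [−22, ∞).
These images overlap. In particular f(−5) = −22 (right piece), and solving 4x + 6 = −22 on the left piece gives x = −7 < −5.
So f(−7) = f(−5) with −7 ≠ −5, and f is not injective. This x = −7 is the requested value below −5.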